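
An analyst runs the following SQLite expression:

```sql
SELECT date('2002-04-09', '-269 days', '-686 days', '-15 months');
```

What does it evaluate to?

1998-05-28

Applying '-269 days' to 2002-04-09: counting 269 days back gives 2001-07-14.
Applying '-686 days' to 2001-07-14: counting 686 days back gives 1999-08-28.
Adding -15 months to 1999-08-28 gives 1998-05-28.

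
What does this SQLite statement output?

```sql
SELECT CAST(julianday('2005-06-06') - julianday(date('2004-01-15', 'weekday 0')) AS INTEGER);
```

`weekday 0` advances to the next Sunday; 2004-01-15 is a Thursday, so it moves forward to 2004-01-18.
13 days remain in January 2004 after the 18th (31 − 18).
Full months from February 2004 through May 2005 contribute their day counts.
Then 6 days into June 2005.
Total: 13 + 29 + 31 + 30 + 31 + 30 + 31 + 31 + 30 + 31 + 30 + 31 + 31 + 28 + 31 + 30 + 31 + 6 = 505.

505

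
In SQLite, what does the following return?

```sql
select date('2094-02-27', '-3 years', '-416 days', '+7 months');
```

Adding -3 years to 2094-02-27 gives 2091-02-27.
Applying '-416 days' to 2091-02-27: counting 416 days back gives 2090-01-07.
Adding +7 months to 2090-01-07 gives 2090-08-07.

2090-08-07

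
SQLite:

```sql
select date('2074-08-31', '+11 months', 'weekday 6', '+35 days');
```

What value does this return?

2075-09-07

Adding +11 months to 2074-08-31 gives 2075-07-31.
`weekday 6` advances to the next Saturday; 2075-07-31 is a Wednesday, so it moves forward to 2075-08-03.
August 2075 has 31 days; 28 remain after the 3rd, so 29 days reach 2075-09-01.
Advancing 6 more days within September lands on 2075-09-07.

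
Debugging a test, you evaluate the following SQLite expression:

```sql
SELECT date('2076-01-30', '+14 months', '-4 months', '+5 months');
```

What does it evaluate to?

2077-04-30

Adding +14 months to 2076-01-30 gives 2077-03-30.
Adding -4 months to 2077-03-30 gives 2076-11-30.
Adding +5 months to 2076-11-30 gives 2077-04-30.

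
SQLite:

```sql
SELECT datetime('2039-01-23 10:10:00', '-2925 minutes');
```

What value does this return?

2039-01-21 09:25:00

2925 minutes = 48h 45m; -2925 minutes from 2039-01-23 10:10:00 is 2039-01-21 09:25:00 (crosses midnight).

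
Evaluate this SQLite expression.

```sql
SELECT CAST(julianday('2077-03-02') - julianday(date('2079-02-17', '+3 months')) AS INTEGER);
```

-806

Adding +3 months to 2079-02-17 gives 2079-05-17.
29 days remain in March 2077 after the 2nd (31 − 2).
Full months from April 2077 through April 2079 contribute their day counts.
Then 17 days into May 2079.
Total: 29 + 30 + 31 + 30 + 31 + 31 + 30 + 31 + 30 + 31 + 31 + 28 + 31 + 30 + 31 + 30 + 31 + 31 + 30 + 31 + 30 + 31 + 31 + 28 + 31 + 30 + 17 = 806.
The subtraction is earlier − later, so the result is −806 → -806.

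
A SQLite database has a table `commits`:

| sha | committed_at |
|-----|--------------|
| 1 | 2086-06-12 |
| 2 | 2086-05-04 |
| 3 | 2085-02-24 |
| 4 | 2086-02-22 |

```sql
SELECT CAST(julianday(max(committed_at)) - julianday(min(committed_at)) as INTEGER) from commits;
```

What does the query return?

473

MIN = 2085-02-24, MAX = 2086-06-12.
4 days remain in February 2085 after the 24th (28 − 24).
Full months from March 2085 through May 2086 contribute their day counts.
Then 12 days into June 2086.
Total: 4 + 31 + 30 + 31 + 30 + 31 + 31 + 30 + 31 + 30 + 31 + 31 + 28 + 31 + 30 + 31 + 12 = 473.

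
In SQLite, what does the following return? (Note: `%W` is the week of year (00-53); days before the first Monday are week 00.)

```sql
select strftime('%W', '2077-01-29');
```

2077-01-29 is a Friday. SQLite's %W counts Mondays since the year started; the result is 04.

04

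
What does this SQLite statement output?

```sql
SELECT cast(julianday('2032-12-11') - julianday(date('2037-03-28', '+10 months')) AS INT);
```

-1874

Adding +10 months to 2037-03-28 gives 2038-01-28.
20 days remain in December 2032 after the 11th (31 − 11).
Full months from January 2033 through December 2037 contribute their day counts.
Then 28 days into January 2038.
Total: 20 + 31 + 28 + 31 + 30 + 31 + 30 + 31 + 31 + 30 + 31 + 30 + 31 + 31 + 28 + 31 + 30 + 31 + 30 + 31 + 31 + 30 + 31 + 30 + 31 + 31 + 28 + 31 + 30 + 31 + 30 + 31 + 31 + 30 + 31 + 30 + 31 + 31 + 29 + 31 + 30 + 31 + 30 + 31 + 31 + 30 + 31 + 30 + 31 + 31 + 28 + 31 + 30 + 31 + 30 + 31 + 31 + 30 + 31 + 30 + 31 + 28 = 1874.
The subtraction is earlier − later, so the result is −1874 → -1874.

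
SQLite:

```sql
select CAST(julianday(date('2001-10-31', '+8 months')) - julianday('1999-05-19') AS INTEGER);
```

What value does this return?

Adding +8 months to 2001-10-31 targets 2002-06-31. June 2002 has only 30 days, so SQLite normalizes the 1-day overflow forward to 2002-07-01.
12 days remain in May 1999 after the 19th (31 − 19).
Full months from June 1999 through June 2002 contribute their day counts.
Then 1 day into July 2002.
Total: 12 + 30 + 31 + 31 + 30 + 31 + 30 + 31 + 31 + 29 + 31 + 30 + 31 + 30 + 31 + 31 + 30 + 31 + 30 + 31 + 31 + 28 + 31 + 30 + 31 + 30 + 31 + 31 + 30 + 31 + 30 + 31 + 31 + 28 + 31 + 30 + 31 + 30 + 1 = 1139.

1139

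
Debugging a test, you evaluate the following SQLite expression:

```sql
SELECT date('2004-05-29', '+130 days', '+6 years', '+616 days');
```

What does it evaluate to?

2012-06-13

Applying '+130 days' to 2004-05-29: counting 130 days forward gives 2004-10-06.
Adding +6 years to 2004-10-06 gives 2010-10-06.
Applying '+616 days' to 2010-10-06: counting 616 days forward gives 2012-06-13.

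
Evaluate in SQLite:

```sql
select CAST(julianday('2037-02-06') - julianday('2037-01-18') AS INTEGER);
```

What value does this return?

19

13 days remain in January 2037 after the 18th (31 − 18).
Then 6 days into February 2037.
Total: 13 + 6 = 19.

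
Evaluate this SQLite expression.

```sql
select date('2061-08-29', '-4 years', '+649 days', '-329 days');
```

2058-07-15

Adding -4 years to 2061-08-29 gives 2057-08-29.
Applying '+649 days' to 2057-08-29: counting 649 days forward gives 2059-06-09.
Applying '-329 days' to 2059-06-09: counting 329 days back gives 2058-07-15.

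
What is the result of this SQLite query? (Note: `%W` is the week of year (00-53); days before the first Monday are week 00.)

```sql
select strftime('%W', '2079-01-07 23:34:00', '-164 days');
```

30

First apply '-164 days': 2079-01-07 23:34:00 → 2078-07-27 23:34:00.
2078-07-27 is a Wednesday. SQLite's %W counts Mondays since the year started; the result is 30.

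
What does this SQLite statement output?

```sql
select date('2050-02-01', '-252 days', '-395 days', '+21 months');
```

Applying '-252 days' to 2050-02-01: counting 252 days back gives 2049-05-25.
Applying '-395 days' to 2049-05-25: counting 395 days back gives 2048-04-25.
Adding +21 months to 2048-04-25 gives 2050-01-25.

2050-01-25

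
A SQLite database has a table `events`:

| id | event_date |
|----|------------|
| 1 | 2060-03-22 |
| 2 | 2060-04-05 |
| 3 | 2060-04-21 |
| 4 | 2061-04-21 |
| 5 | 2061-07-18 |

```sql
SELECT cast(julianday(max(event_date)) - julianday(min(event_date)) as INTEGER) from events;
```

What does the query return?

483

MIN = 2060-03-22, MAX = 2061-07-18.
9 days remain in March 2060 after the 22nd (31 − 22).
Full months from April 2060 through June 2061 contribute their day counts.
Then 18 days into July 2061.
Total: 9 + 30 + 31 + 30 + 31 + 31 + 30 + 31 + 30 + 31 + 31 + 28 + 31 + 30 + 31 + 30 + 18 = 483.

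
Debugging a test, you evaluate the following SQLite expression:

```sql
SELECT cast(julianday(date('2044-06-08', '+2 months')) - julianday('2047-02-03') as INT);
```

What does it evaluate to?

-909

Adding +2 months to 2044-06-08 gives 2044-08-08.
23 days remain in August 2044 after the 8th (31 − 8).
Full months from September 2044 through January 2047 contribute their day counts.
Then 3 days into February 2047.
Total: 23 + 30 + 31 + 30 + 31 + 31 + 28 + 31 + 30 + 31 + 30 + 31 + 31 + 30 + 31 + 30 + 31 + 31 + 28 + 31 + 30 + 31 + 30 + 31 + 31 + 30 + 31 + 30 + 31 + 31 + 3 = 909.
The subtraction is earlier − later, so the result is −909 → -909.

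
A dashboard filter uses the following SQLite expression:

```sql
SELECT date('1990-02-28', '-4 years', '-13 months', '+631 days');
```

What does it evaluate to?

Adding -4 years to 1990-02-28 gives 1986-02-28.
Adding -13 months to 1986-02-28 gives 1985-01-28.
Applying '+631 days' to 1985-01-28: counting 631 days forward gives 1986-10-21.

1986-10-21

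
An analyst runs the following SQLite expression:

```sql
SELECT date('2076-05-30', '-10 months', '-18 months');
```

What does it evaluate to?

Adding -10 months to 2076-05-30 gives 2075-07-30.
Adding -18 months to 2075-07-30 gives 2074-01-30.

2074-01-30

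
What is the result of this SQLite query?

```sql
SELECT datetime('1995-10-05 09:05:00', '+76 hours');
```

+76 hours from 1995-10-05 09:05:00 is 1995-10-08 13:05:00 (crosses midnight).

1995-10-08 13:05:00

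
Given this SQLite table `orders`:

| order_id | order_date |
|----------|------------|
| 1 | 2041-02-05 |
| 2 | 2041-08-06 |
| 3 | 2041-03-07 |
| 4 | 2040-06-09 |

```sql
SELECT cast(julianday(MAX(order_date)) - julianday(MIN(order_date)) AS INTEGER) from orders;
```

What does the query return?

MIN = 2040-06-09, MAX = 2041-08-06.
21 days remain in June 2040 after the 9th (30 − 9).
Full months from July 2040 through July 2041 contribute their day counts.
Then 6 days into August 2041.
Total: 21 + 31 + 31 + 30 + 31 + 30 + 31 + 31 + 28 + 31 + 30 + 31 + 30 + 31 + 6 = 423.

423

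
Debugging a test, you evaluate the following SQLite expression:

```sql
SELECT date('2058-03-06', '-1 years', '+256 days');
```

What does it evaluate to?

2057-11-17

Adding -1 year to 2058-03-06 gives 2057-03-06.
Applying '+256 days' to 2057-03-06: counting 256 days forward gives 2057-11-17.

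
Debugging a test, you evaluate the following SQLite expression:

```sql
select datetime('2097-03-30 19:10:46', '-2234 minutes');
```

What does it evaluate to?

2097-03-29 05:56:46

2234 minutes = 37h 14m; -2234 minutes from 2097-03-30 19:10:46 is 2097-03-29 05:56:46 (crosses midnight).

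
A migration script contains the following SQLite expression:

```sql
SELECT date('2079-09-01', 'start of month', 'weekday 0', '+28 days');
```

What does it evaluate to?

`start of month` rewinds 2079-09-01 to 2079-09-01.
`weekday 0` advances to the next Sunday; 2079-09-01 is a Friday, so it moves forward to 2079-09-03.
September 2079 has 30 days; 27 remain after the 3rd, so 28 days reach 2079-10-01.

2079-10-01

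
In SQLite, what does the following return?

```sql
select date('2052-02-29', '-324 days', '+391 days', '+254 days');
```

2053-01-15

Applying '-324 days' to 2052-02-29: counting 324 days back gives 2051-04-11.
Applying '+391 days' to 2051-04-11: counting 391 days forward gives 2052-05-06.
Applying '+254 days' to 2052-05-06: counting 254 days forward gives 2053-01-15.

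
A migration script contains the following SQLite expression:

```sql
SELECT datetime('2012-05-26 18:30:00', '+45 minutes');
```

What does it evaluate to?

2012-05-26 19:15:00

+45 minutes from 2012-05-26 18:30:00 is 2012-05-26 19:15:00.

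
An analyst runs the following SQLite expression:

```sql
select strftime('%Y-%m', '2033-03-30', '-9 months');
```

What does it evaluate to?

2032-06

First apply '-9 months': 2033-03-30 → 2032-06-30.
`%Y-%m` extracts the year-month: 2032-06.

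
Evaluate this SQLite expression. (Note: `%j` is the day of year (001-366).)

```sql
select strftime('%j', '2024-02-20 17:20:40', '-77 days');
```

339

First apply '-77 days': 2024-02-20 17:20:40 → 2023-12-05 17:20:40.
Day-of-year for 2023-12-05: days since 2023-01-01 inclusive = 339, zero-padded to 339.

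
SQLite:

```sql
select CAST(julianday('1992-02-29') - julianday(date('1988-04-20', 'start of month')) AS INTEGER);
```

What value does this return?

1429

`start of month` rewinds 1988-04-20 to 1988-04-01.
29 days remain in April 1988 after the 1st (30 − 1).
Full months from May 1988 through January 1992 contribute their day counts.
Then 29 days into February 1992.
Total: 29 + 31 + 30 + 31 + 31 + 30 + 31 + 30 + 31 + 31 + 28 + 31 + 30 + 31 + 30 + 31 + 31 + 30 + 31 + 30 + 31 + 31 + 28 + 31 + 30 + 31 + 30 + 31 + 31 + 30 + 31 + 30 + 31 + 31 + 28 + 31 + 30 + 31 + 30 + 31 + 31 + 30 + 31 + 30 + 31 + 31 + 29 = 1429.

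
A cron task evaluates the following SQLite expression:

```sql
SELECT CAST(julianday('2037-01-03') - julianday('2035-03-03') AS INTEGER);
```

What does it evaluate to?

672

28 days remain in March 2035 after the 3rd (31 − 3).
Full months from April 2035 through December 2036 contribute their day counts.
Then 3 days into January 2037.
Total: 28 + 30 + 31 + 30 + 31 + 31 + 30 + 31 + 30 + 31 + 31 + 29 + 31 + 30 + 31 + 30 + 31 + 31 + 30 + 31 + 30 + 31 + 3 = 672.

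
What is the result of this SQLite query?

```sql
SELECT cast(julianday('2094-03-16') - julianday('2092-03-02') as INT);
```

29 days remain in March 2092 after the 2nd (31 − 2).
Full months from April 2092 through February 2094 contribute their day counts.
Then 16 days into March 2094.
Total: 29 + 30 + 31 + 30 + 31 + 31 + 30 + 31 + 30 + 31 + 31 + 28 + 31 + 30 + 31 + 30 + 31 + 31 + 30 + 31 + 30 + 31 + 31 + 28 + 16 = 744.

744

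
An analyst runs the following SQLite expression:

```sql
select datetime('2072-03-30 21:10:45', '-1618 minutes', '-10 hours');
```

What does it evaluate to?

1618 minutes = 26h 58m; -1618 minutes from 2072-03-30 21:10:45 is 2072-03-29 18:12:45 (crosses midnight).
-10 hours from 2072-03-29 18:12:45 is 2072-03-29 08:12:45.

2072-03-29 08:12:45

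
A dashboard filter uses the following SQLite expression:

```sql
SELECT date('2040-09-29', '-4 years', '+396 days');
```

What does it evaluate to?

2037-10-30

Adding -4 years to 2040-09-29 gives 2036-09-29.
Applying '+396 days' to 2036-09-29: counting 396 days forward gives 2037-10-30.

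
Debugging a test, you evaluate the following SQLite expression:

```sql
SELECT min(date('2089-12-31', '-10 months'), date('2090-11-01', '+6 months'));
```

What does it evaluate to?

2089-03-03

date('2089-12-31', '-10 months') → 2089-03-03.
date('2090-11-01', '+6 months') → 2091-05-01.
Earlier of the two is 2089-03-03.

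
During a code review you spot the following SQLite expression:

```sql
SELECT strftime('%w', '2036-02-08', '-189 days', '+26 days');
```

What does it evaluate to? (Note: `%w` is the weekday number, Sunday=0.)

First apply '-189 days', '+26 days': 2036-02-08 → 2035-08-29.
2035-08-29 is a Wednesday; with Sunday=0 that is 3.

3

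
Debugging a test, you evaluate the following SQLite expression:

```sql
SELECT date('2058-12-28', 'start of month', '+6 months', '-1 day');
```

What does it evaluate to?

`start of month` rewinds 2058-12-28 to 2058-12-01.
Adding +6 months to 2058-12-01 gives 2059-06-01.
Going back 1 day from 2059-06-01 reaches 2059-05-31 (last day of May, 31 days).

2059-05-31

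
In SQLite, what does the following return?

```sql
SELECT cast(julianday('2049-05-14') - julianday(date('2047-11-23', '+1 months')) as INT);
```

Adding +1 month to 2047-11-23 gives 2047-12-23.
8 days remain in December 2047 after the 23rd (31 − 23).
Full months from January 2048 through April 2049 contribute their day counts.
Then 14 days into May 2049.
Total: 8 + 31 + 29 + 31 + 30 + 31 + 30 + 31 + 31 + 30 + 31 + 30 + 31 + 31 + 28 + 31 + 30 + 14 = 508.

508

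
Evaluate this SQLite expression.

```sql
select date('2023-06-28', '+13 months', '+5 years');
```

Adding +13 months to 2023-06-28 gives 2024-07-28.
Adding +5 years to 2024-07-28 gives 2029-07-28.

2029-07-28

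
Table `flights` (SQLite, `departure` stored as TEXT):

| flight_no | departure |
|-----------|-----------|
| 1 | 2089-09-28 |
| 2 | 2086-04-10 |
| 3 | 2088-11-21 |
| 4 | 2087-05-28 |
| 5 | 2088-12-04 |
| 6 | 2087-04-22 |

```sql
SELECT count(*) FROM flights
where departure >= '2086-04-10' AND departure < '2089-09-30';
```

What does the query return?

Rows in [2086-04-10, 2089-09-30): 2089-09-28, 2086-04-10, 2088-11-21, 2087-05-28, 2088-12-04, 2087-04-22 → 6 rows.

6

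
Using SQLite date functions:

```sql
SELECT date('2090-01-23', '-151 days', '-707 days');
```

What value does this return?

2087-09-18

Applying '-151 days' to 2090-01-23: counting 151 days back gives 2089-08-25.
Applying '-707 days' to 2089-08-25: counting 707 days back gives 2087-09-18.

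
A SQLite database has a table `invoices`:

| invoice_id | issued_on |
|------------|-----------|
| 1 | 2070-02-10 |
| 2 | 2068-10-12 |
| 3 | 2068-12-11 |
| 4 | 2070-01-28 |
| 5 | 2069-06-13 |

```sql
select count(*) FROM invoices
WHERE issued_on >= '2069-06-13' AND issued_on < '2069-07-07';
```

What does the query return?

1

Rows in [2069-06-13, 2069-07-07): 2069-06-13 → 1 row.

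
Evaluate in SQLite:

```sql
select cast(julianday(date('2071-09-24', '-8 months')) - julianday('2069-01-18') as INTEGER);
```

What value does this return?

736

Adding -8 months to 2071-09-24 gives 2071-01-24.
13 days remain in January 2069 after the 18th (31 − 18).
Full months from February 2069 through December 2070 contribute their day counts.
Then 24 days into January 2071.
Total: 13 + 28 + 31 + 30 + 31 + 30 + 31 + 31 + 30 + 31 + 30 + 31 + 31 + 28 + 31 + 30 + 31 + 30 + 31 + 31 + 30 + 31 + 30 + 31 + 24 = 736.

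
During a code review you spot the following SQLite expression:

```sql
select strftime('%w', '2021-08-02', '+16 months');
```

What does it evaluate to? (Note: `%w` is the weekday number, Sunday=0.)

5

First apply '+16 months': 2021-08-02 → 2022-12-02.
2022-12-02 is a Friday; with Sunday=0 that is 5.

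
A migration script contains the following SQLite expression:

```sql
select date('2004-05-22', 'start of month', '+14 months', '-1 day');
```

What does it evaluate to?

`start of month` rewinds 2004-05-22 to 2004-05-01.
Adding +14 months to 2004-05-01 gives 2005-07-01.
Going back 1 day from 2005-07-01 reaches 2005-06-30 (last day of June, 30 days).

2005-06-30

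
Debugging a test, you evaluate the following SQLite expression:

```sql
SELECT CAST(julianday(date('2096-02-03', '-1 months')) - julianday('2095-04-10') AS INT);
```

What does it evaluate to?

268

Adding -1 month to 2096-02-03 gives 2096-01-03.
20 days remain in April 2095 after the 10th (30 − 10).
Full months from May 2095 through December 2095 contribute their day counts.
Then 3 days into January 2096.
Total: 20 + 31 + 30 + 31 + 31 + 30 + 31 + 30 + 31 + 3 = 268.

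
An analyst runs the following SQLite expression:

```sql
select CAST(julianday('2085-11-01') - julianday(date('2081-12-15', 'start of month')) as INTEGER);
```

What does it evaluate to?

1431

`start of month` rewinds 2081-12-15 to 2081-12-01.
30 days remain in December 2081 after the 1st (31 − 1).
Full months from January 2082 through October 2085 contribute their day counts.
Then 1 day into November 2085.
Total: 30 + 31 + 28 + 31 + 30 + 31 + 30 + 31 + 31 + 30 + 31 + 30 + 31 + 31 + 28 + 31 + 30 + 31 + 30 + 31 + 31 + 30 + 31 + 30 + 31 + 31 + 29 + 31 + 30 + 31 + 30 + 31 + 31 + 30 + 31 + 30 + 31 + 31 + 28 + 31 + 30 + 31 + 30 + 31 + 31 + 30 + 31 + 1 = 1431.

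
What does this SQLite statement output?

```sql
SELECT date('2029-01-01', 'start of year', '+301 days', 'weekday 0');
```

`start of year` rewinds 2029-01-01 to 2029-01-01.
Applying '+301 days' to 2029-01-01: counting 301 days forward gives 2029-10-29.
`weekday 0` advances to the next Sunday; 2029-10-29 is a Monday, so it moves forward to 2029-11-04.

2029-11-04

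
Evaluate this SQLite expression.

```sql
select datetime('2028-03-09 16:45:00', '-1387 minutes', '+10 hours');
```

1387 minutes = 23h 7m; -1387 minutes from 2028-03-09 16:45:00 is 2028-03-08 17:38:00 (crosses midnight).
+10 hours from 2028-03-08 17:38:00 is 2028-03-09 03:38:00 (crosses midnight).

2028-03-09 03:38:00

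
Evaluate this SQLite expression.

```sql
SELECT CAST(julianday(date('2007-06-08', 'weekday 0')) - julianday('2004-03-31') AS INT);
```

`weekday 0` advances to the next Sunday; 2007-06-08 is a Friday, so it moves forward to 2007-06-10.
0 days remain in March 2004 after the 31st (31 − 31).
Full months from April 2004 through May 2007 contribute their day counts.
Then 10 days into June 2007.
Total: 0 + 30 + 31 + 30 + 31 + 31 + 30 + 31 + 30 + 31 + 31 + 28 + 31 + 30 + 31 + 30 + 31 + 31 + 30 + 31 + 30 + 31 + 31 + 28 + 31 + 30 + 31 + 30 + 31 + 31 + 30 + 31 + 30 + 31 + 31 + 28 + 31 + 30 + 31 + 10 = 1166.

1166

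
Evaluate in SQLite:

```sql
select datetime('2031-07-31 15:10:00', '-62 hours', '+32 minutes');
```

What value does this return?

-62 hours from 2031-07-31 15:10:00 is 2031-07-29 01:10:00 (crosses midnight).
+32 minutes from 2031-07-29 01:10:00 is 2031-07-29 01:42:00.

2031-07-29 01:42:00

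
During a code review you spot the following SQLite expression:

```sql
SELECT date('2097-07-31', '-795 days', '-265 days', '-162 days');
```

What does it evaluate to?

Applying '-795 days' to 2097-07-31: counting 795 days back gives 2095-05-28.
Applying '-265 days' to 2095-05-28: counting 265 days back gives 2094-09-05.
Applying '-162 days' to 2094-09-05: counting 162 days back gives 2094-03-27.

2094-03-27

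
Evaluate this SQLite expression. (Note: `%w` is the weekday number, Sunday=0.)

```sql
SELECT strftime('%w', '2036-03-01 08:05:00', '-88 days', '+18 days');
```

6

First apply '-88 days', '+18 days': 2036-03-01 08:05:00 → 2035-12-22 08:05:00.
2035-12-22 is a Saturday; with Sunday=0 that is 6.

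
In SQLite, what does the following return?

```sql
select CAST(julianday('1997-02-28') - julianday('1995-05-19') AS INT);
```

651

12 days remain in May 1995 after the 19th (31 − 19).
Full months from June 1995 through January 1997 contribute their day counts.
Then 28 days into February 1997.
Total: 12 + 30 + 31 + 31 + 30 + 31 + 30 + 31 + 31 + 29 + 31 + 30 + 31 + 30 + 31 + 31 + 30 + 31 + 30 + 31 + 31 + 28 = 651.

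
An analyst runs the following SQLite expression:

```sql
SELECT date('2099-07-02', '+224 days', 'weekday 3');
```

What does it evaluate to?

2100-02-17

Applying '+224 days' to 2099-07-02: counting 224 days forward gives 2100-02-11.
`weekday 3` advances to the next Wednesday; 2100-02-11 is a Thursday, so it moves forward to 2100-02-17.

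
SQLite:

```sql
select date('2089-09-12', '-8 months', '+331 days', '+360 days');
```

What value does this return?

Adding -8 months to 2089-09-12 gives 2089-01-12.
Applying '+331 days' to 2089-01-12: counting 331 days forward gives 2089-12-09.
Applying '+360 days' to 2089-12-09: counting 360 days forward gives 2090-12-04.

2090-12-04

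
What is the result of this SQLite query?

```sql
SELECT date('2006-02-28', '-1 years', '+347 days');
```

Adding -1 year to 2006-02-28 gives 2005-02-28.
Applying '+347 days' to 2005-02-28: counting 347 days forward gives 2006-02-10.

2006-02-10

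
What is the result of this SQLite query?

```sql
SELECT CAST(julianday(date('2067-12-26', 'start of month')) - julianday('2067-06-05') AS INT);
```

`start of month` rewinds 2067-12-26 to 2067-12-01.
25 days remain in June 2067 after the 5th (30 − 5).
July 2067: 31 days.
August 2067: 31 days.
September 2067: 30 days.
October 2067: 31 days.
November 2067: 30 days.
Then 1 day into December 2067.
Total: 25 + 31 + 31 + 30 + 31 + 30 + 1 = 179.

179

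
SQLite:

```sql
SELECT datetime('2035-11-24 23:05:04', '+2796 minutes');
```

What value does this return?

2035-11-26 21:41:04

2796 minutes = 46h 36m; +2796 minutes from 2035-11-24 23:05:04 is 2035-11-26 21:41:04 (crosses midnight).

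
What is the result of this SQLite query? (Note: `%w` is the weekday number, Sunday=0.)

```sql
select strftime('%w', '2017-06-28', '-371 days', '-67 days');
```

First apply '-371 days', '-67 days': 2017-06-28 → 2016-04-16.
2016-04-16 is a Saturday; with Sunday=0 that is 6.

6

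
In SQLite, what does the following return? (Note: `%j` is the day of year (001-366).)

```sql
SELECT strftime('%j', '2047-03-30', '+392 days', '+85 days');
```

201

First apply '+392 days', '+85 days': 2047-03-30 → 2048-07-19.
Day-of-year for 2048-07-19: days since 2048-01-01 inclusive = 201, zero-padded to 201.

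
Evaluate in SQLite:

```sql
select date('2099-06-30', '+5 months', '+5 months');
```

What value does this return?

2100-04-30

Adding +5 months to 2099-06-30 gives 2099-11-30.
Adding +5 months to 2099-11-30 gives 2100-04-30.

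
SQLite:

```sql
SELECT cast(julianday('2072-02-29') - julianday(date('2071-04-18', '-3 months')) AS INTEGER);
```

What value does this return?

Adding -3 months to 2071-04-18 gives 2071-01-18.
13 days remain in January 2071 after the 18th (31 − 18).
Full months from February 2071 through January 2072 contribute their day counts.
Then 29 days into February 2072.
Total: 13 + 28 + 31 + 30 + 31 + 30 + 31 + 31 + 30 + 31 + 30 + 31 + 31 + 29 = 407.

407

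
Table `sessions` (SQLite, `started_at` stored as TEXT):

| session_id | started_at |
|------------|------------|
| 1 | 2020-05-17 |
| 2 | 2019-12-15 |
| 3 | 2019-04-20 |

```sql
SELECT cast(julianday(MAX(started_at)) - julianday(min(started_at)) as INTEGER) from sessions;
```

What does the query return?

MIN = 2019-04-20, MAX = 2020-05-17.
10 days remain in April 2019 after the 20th (30 − 20).
Full months from May 2019 through April 2020 contribute their day counts.
Then 17 days into May 2020.
Total: 10 + 31 + 30 + 31 + 31 + 30 + 31 + 30 + 31 + 31 + 29 + 31 + 30 + 17 = 393.

393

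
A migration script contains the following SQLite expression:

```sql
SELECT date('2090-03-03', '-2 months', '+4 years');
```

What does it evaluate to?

2094-01-03

Adding -2 months to 2090-03-03 gives 2090-01-03.
Adding +4 years to 2090-01-03 gives 2094-01-03.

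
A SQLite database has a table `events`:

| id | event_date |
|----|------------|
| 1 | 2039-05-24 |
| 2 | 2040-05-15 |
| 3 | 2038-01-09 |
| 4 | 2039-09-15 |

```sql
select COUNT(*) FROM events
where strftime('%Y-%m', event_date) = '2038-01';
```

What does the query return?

1

Rows with year-month 2038-01: 2038-01-09 → 1.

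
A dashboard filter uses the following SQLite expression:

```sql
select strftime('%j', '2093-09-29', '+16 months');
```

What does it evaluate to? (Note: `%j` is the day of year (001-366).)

029

First apply '+16 months': 2093-09-29 → 2095-01-29.
Day-of-year for 2095-01-29: days since 2095-01-01 inclusive = 29, zero-padded to 029.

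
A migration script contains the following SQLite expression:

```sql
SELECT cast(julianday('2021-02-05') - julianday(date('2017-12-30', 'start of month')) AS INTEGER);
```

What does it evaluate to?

1162

`start of month` rewinds 2017-12-30 to 2017-12-01.
30 days remain in December 2017 after the 1st (31 − 1).
Full months from January 2018 through January 2021 contribute their day counts.
Then 5 days into February 2021.
Total: 30 + 31 + 28 + 31 + 30 + 31 + 30 + 31 + 31 + 30 + 31 + 30 + 31 + 31 + 28 + 31 + 30 + 31 + 30 + 31 + 31 + 30 + 31 + 30 + 31 + 31 + 29 + 31 + 30 + 31 + 30 + 31 + 31 + 30 + 31 + 30 + 31 + 31 + 5 = 1162.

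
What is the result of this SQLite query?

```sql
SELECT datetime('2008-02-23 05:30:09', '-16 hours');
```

-16 hours from 2008-02-23 05:30:09 is 2008-02-22 13:30:09 (crosses midnight).

2008-02-22 13:30:09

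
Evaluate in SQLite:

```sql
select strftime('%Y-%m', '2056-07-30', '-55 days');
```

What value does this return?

2056-06

First apply '-55 days': 2056-07-30 → 2056-06-05.
`%Y-%m` extracts the year-month: 2056-06.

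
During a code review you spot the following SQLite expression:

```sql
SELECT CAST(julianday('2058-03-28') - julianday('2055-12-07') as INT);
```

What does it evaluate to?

842

24 days remain in December 2055 after the 7th (31 − 7).
Full months from January 2056 through February 2058 contribute their day counts.
Then 28 days into March 2058.
Total: 24 + 31 + 29 + 31 + 30 + 31 + 30 + 31 + 31 + 30 + 31 + 30 + 31 + 31 + 28 + 31 + 30 + 31 + 30 + 31 + 31 + 30 + 31 + 30 + 31 + 31 + 28 + 28 = 842.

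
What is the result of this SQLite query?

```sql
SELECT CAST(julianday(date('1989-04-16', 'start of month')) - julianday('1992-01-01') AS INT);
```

-1005

`start of month` rewinds 1989-04-16 to 1989-04-01.
29 days remain in April 1989 after the 1st (30 − 1).
Full months from May 1989 through December 1991 contribute their day counts.
Then 1 day into January 1992.
Total: 29 + 31 + 30 + 31 + 31 + 30 + 31 + 30 + 31 + 31 + 28 + 31 + 30 + 31 + 30 + 31 + 31 + 30 + 31 + 30 + 31 + 31 + 28 + 31 + 30 + 31 + 30 + 31 + 31 + 30 + 31 + 30 + 31 + 1 = 1005.
The subtraction is earlier − later, so the result is −1005 → -1005.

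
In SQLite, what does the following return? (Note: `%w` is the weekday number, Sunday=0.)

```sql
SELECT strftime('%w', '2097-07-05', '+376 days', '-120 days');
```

First apply '+376 days', '-120 days': 2097-07-05 → 2098-03-18.
2098-03-18 is a Tuesday; with Sunday=0 that is 2.

2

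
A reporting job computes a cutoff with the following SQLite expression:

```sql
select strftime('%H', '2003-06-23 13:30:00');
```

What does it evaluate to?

13

`%H` extracts the 2-digit hour (00-23): 13.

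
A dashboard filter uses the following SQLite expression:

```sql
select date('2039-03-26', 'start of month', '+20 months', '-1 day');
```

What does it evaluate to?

`start of month` rewinds 2039-03-26 to 2039-03-01.
Adding +20 months to 2039-03-01 gives 2040-11-01.
Going back 1 day from 2040-11-01 reaches 2040-10-31 (last day of October, 31 days).

2040-10-31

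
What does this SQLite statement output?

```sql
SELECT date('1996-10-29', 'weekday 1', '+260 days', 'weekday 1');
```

1997-07-28

`weekday 1` advances to the next Monday; 1996-10-29 is a Tuesday, so it moves forward to 1996-11-04.
Applying '+260 days' to 1996-11-04: counting 260 days forward gives 1997-07-22.
`weekday 1` advances to the next Monday; 1997-07-22 is a Tuesday, so it moves forward to 1997-07-28.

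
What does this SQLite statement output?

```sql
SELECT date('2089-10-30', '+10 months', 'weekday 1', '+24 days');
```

Adding +10 months to 2089-10-30 gives 2090-08-30.
`weekday 1` advances to the next Monday; 2090-08-30 is a Wednesday, so it moves forward to 2090-09-04.
Advancing 24 more days within September lands on 2090-09-28.

2090-09-28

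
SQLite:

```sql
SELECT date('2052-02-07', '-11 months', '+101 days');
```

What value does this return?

2051-06-16

Adding -11 months to 2052-02-07 gives 2051-03-07.
Applying '+101 days' to 2051-03-07: counting 101 days forward gives 2051-06-16.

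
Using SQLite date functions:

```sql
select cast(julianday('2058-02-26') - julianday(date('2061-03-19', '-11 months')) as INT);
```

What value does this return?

-783

Adding -11 months to 2061-03-19 gives 2060-04-19.
2 days remain in February 2058 after the 26th (28 − 26).
Full months from March 2058 through March 2060 contribute their day counts.
Then 19 days into April 2060.
Total: 2 + 31 + 30 + 31 + 30 + 31 + 31 + 30 + 31 + 30 + 31 + 31 + 28 + 31 + 30 + 31 + 30 + 31 + 31 + 30 + 31 + 30 + 31 + 31 + 29 + 31 + 19 = 783.
The subtraction is earlier − later, so the result is −783 → -783.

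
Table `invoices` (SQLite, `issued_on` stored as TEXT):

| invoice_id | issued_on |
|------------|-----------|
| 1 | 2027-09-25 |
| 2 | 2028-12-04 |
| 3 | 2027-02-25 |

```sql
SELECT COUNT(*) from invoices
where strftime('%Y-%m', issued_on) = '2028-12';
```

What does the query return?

Rows with year-month 2028-12: 2028-12-04 → 1.

1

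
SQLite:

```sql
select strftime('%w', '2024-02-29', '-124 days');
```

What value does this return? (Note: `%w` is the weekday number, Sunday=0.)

First apply '-124 days': 2024-02-29 → 2023-10-28.
2023-10-28 is a Saturday; with Sunday=0 that is 6.

6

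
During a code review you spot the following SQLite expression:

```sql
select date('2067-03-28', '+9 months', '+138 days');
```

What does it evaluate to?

2068-05-14

Adding +9 months to 2067-03-28 gives 2067-12-28.
Applying '+138 days' to 2067-12-28: counting 138 days forward gives 2068-05-14.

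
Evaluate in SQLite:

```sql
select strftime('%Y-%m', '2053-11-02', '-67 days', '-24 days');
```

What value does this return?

First apply '-67 days', '-24 days': 2053-11-02 → 2053-08-03.
`%Y-%m` extracts the year-month: 2053-08.

2053-08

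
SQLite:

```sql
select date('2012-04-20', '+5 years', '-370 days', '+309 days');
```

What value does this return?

2017-02-18

Adding +5 years to 2012-04-20 gives 2017-04-20.
Applying '-370 days' to 2017-04-20: counting 370 days back gives 2016-04-15.
Applying '+309 days' to 2016-04-15: counting 309 days forward gives 2017-02-18.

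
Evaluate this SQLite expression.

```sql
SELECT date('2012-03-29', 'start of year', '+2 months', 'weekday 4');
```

2012-03-01

`start of year` rewinds 2012-03-29 to 2012-01-01.
Adding +2 months to 2012-01-01 gives 2012-03-01.
`weekday 4` advances to the next Thursday; 2012-03-01 is already a Thursday, so it stays at 2012-03-01.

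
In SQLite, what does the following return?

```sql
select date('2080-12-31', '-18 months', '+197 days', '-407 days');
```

2078-12-03

Adding -18 months to 2080-12-31 targets 2079-06-31. June 2079 has only 30 days, so SQLite normalizes the 1-day overflow forward to 2079-07-01.
Applying '+197 days' to 2079-07-01: counting 197 days forward gives 2080-01-14.
Applying '-407 days' to 2080-01-14: counting 407 days back gives 2078-12-03.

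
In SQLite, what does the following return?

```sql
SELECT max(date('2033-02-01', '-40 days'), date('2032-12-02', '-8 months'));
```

date('2033-02-01', '-40 days') → 2032-12-23.
date('2032-12-02', '-8 months') → 2032-04-02.
Later of the two is 2032-12-23.

2032-12-23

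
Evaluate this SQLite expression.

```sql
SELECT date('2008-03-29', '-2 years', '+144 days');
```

Adding -2 years to 2008-03-29 gives 2006-03-29.
Applying '+144 days' to 2006-03-29: counting 144 days forward gives 2006-08-20.

2006-08-20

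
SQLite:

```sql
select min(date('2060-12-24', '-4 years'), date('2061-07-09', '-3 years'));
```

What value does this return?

date('2060-12-24', '-4 years') → 2056-12-24.
date('2061-07-09', '-3 years') → 2058-07-09.
Earlier of the two is 2056-12-24.

2056-12-24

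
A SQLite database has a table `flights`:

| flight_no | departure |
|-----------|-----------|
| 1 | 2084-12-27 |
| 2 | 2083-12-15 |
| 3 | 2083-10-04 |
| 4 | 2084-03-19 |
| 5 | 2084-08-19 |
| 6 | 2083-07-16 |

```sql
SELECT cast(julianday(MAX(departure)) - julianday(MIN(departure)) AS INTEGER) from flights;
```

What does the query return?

MIN = 2083-07-16, MAX = 2084-12-27.
15 days remain in July 2083 after the 16th (31 − 16).
Full months from August 2083 through November 2084 contribute their day counts.
Then 27 days into December 2084.
Total: 15 + 31 + 30 + 31 + 30 + 31 + 31 + 29 + 31 + 30 + 31 + 30 + 31 + 31 + 30 + 31 + 30 + 27 = 530.

530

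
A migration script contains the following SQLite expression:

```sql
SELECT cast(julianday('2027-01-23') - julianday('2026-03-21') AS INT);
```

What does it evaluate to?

308

10 days remain in March 2026 after the 21st (31 − 21).
Full months from April 2026 through December 2026 contribute their day counts.
Then 23 days into January 2027.
Total: 10 + 30 + 31 + 30 + 31 + 31 + 30 + 31 + 30 + 31 + 23 = 308.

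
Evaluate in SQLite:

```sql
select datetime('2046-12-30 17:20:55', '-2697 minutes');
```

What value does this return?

2697 minutes = 44h 57m; -2697 minutes from 2046-12-30 17:20:55 is 2046-12-28 20:23:55 (crosses midnight).

2046-12-28 20:23:55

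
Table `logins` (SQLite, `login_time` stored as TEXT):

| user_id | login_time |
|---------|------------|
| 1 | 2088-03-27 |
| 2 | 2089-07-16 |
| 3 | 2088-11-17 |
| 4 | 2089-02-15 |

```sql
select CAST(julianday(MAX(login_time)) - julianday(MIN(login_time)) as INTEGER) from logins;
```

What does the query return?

MIN = 2088-03-27, MAX = 2089-07-16.
4 days remain in March 2088 after the 27th (31 − 27).
Full months from April 2088 through June 2089 contribute their day counts.
Then 16 days into July 2089.
Total: 4 + 30 + 31 + 30 + 31 + 31 + 30 + 31 + 30 + 31 + 31 + 28 + 31 + 30 + 31 + 30 + 16 = 476.

476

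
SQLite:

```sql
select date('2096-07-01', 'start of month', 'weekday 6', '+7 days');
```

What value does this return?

2096-07-14

`start of month` rewinds 2096-07-01 to 2096-07-01.
`weekday 6` advances to the next Saturday; 2096-07-01 is a Sunday, so it moves forward to 2096-07-07.
Advancing 7 more days within July lands on 2096-07-14.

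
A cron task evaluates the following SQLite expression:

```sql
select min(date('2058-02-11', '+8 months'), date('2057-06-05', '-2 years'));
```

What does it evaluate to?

2055-06-05

date('2058-02-11', '+8 months') → 2058-10-11.
date('2057-06-05', '-2 years') → 2055-06-05.
Earlier of the two is 2055-06-05.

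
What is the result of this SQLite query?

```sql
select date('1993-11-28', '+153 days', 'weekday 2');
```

Applying '+153 days' to 1993-11-28: counting 153 days forward gives 1994-04-30.
`weekday 2` advances to the next Tuesday; 1994-04-30 is a Saturday, so it moves forward to 1994-05-03.

1994-05-03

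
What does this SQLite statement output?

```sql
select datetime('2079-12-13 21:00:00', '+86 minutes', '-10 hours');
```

2079-12-13 12:26:00

86 minutes = 1h 26m; +86 minutes from 2079-12-13 21:00:00 is 2079-12-13 22:26:00.
-10 hours from 2079-12-13 22:26:00 is 2079-12-13 12:26:00.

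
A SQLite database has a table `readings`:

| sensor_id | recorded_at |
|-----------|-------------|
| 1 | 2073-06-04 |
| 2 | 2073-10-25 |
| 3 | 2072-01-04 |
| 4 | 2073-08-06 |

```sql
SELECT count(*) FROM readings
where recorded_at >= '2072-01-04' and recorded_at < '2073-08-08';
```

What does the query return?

Rows in [2072-01-04, 2073-08-08): 2073-06-04, 2072-01-04, 2073-08-06 → 3 rows.

3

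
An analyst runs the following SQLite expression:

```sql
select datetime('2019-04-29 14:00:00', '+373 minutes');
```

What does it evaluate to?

2019-04-29 20:13:00

373 minutes = 6h 13m; +373 minutes from 2019-04-29 14:00:00 is 2019-04-29 20:13:00.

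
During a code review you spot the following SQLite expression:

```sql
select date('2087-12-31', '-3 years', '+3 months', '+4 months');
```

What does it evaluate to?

Adding -3 years to 2087-12-31 gives 2084-12-31.
Adding +3 months to 2084-12-31 gives 2085-03-31.
Adding +4 months to 2085-03-31 gives 2085-07-31.

2085-07-31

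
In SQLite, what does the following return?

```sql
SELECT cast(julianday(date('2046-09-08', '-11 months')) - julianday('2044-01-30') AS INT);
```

Adding -11 months to 2046-09-08 gives 2045-10-08.
1 day remains in January 2044 after the 30th (31 − 30).
Full months from February 2044 through September 2045 contribute their day counts.
Then 8 days into October 2045.
Total: 1 + 29 + 31 + 30 + 31 + 30 + 31 + 31 + 30 + 31 + 30 + 31 + 31 + 28 + 31 + 30 + 31 + 30 + 31 + 31 + 30 + 8 = 617.

617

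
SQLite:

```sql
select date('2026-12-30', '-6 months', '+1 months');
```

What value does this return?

2026-07-30

Adding -6 months to 2026-12-30 gives 2026-06-30.
Adding +1 month to 2026-06-30 gives 2026-07-30.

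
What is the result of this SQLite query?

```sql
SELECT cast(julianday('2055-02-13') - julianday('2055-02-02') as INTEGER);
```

11

Both dates are in February 2055: 13 − 2 = 11.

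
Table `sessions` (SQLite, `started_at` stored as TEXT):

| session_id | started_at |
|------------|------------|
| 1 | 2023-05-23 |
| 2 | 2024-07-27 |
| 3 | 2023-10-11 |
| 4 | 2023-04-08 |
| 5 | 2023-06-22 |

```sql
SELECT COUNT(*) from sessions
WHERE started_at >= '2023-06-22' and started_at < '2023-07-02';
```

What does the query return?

1

Rows in [2023-06-22, 2023-07-02): 2023-06-22 → 1 row.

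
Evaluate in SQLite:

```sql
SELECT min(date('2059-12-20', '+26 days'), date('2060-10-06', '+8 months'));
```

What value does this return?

date('2059-12-20', '+26 days') → 2060-01-15.
date('2060-10-06', '+8 months') → 2061-06-06.
Earlier of the two is 2060-01-15.

2060-01-15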